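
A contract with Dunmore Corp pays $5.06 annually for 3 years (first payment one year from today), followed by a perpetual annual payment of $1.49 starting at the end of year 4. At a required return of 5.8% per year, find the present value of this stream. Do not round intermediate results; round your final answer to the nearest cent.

$35.27

PV of 3-year annuity: $5.06 × [1 − (1+0.058)^−3] / 0.058 = 13.57565
Perpetuity value at year 3: $1.49 / 0.058 = 25.68966
PV of perpetuity: 25.68966 / (1+0.058)^3 = 21.69208
Total PV = 13.57565 + 21.69208 = 35.26773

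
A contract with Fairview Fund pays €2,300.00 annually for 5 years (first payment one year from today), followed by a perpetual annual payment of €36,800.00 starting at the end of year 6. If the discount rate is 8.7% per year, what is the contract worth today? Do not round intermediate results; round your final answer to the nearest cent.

€287744.43

PV of 5-year annuity: €2,300.00 × [1 − (1+0.087)^−5] / 0.087 = 9016.27170
Perpetuity value at year 5: €36,800.00 / 0.087 = 422988.50575
PV of perpetuity: 422988.50575 / (1+0.087)^5 = 278728.15857
Total PV = 9016.27170 + 278728.15857 = 287744.43027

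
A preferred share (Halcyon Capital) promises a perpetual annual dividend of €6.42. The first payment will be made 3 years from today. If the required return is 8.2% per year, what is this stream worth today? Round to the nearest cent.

€66.88

Value at end of year 2: C / r = €6.42 / 0.082 = €78.2927
Discount to today: PV = €78.2927 / (1 + 0.082)^2 = €78.2927 / 1.170724 = €66.88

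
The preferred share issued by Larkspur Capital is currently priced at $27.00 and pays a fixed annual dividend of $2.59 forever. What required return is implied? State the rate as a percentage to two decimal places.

P = C/r ⇒ r = C/P = $2.59/$27.00 = 0.095926

9.59%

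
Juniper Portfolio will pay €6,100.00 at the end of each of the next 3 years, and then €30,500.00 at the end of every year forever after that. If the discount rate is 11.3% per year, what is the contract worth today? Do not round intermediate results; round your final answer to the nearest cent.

€210594.61

PV of 3-year annuity: €6,100.00 × [1 − (1+0.113)^−3] / 0.113 = 14829.22388
Perpetuity value at year 3: €30,500.00 / 0.113 = 269911.50442
PV of perpetuity: 269911.50442 / (1+0.113)^3 = 195765.38501
Total PV = 14829.22388 + 195765.38501 = 210594.60890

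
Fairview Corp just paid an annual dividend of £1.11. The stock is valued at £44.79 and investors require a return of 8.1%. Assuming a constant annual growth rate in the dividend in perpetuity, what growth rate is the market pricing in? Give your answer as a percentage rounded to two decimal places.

P = D₀(1+g)/(r−g) ⇒ P(r−g) = D₀(1+g) ⇒ g(P+D₀) = P·r − D₀
g = (P·r − D₀)/(P + D₀) = (£44.79×0.081 − £1.11) / (£44.79 + £1.11) = 0.054858

5.49%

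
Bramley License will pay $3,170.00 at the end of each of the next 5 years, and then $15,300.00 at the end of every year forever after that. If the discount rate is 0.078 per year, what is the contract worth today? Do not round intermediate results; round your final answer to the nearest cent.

$147465.90

PV of 5-year annuity: $3,170.00 × [1 − (1+0.078)^−5] / 0.078 = 12723.89009
Perpetuity value at year 5: $15,300.00 / 0.078 = 196153.84615
PV of perpetuity: 196153.84615 / (1+0.078)^5 = 134742.01070
Total PV = 12723.89009 + 134742.01070 = 147465.90079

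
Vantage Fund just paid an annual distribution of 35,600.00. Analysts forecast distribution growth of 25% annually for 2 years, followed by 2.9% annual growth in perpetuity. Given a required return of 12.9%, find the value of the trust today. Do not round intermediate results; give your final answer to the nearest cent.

532108.06

D_1 = 44500.00000
D_2 = 55625.00000
Terminal value at year 2: TV = D_2×(1+g_2)/(r−g_2) = 57238.12500/0.1 = 572381.25000
P_0 = D_1/(1+r)^1 + D_2/(1+r)^2 + TV/(1+r)^2
    = 39415.41187 + 43639.73856 + 449052.90980 = 532108.06023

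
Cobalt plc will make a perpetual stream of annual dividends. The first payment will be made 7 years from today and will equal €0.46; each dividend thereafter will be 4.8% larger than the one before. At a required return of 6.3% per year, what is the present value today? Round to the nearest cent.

€21.26

Value at end of year 6: C₁ / (r − g) = €0.46 / (0.063 − 0.048) = €30.6667
Discount to today: PV = €30.6667 / (1 + 0.063)^6 = €30.6667 / 1.442778 = €21.26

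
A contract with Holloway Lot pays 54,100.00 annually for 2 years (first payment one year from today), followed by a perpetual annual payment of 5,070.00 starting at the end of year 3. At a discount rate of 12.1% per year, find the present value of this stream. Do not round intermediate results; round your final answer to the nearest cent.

124655.27

PV of 2-year annuity: 54,100.00 × [1 − (1+0.121)^−2] / 0.121 = 91311.75889
Perpetuity value at year 2: 5,070.00 / 0.121 = 41900.82645
PV of perpetuity: 41900.82645 / (1+0.121)^2 = 33343.51374
Total PV = 91311.75889 + 33343.51374 = 124655.27262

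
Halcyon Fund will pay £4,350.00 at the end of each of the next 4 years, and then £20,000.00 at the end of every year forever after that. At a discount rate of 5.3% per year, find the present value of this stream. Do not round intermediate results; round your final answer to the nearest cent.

PV of 4-year annuity: £4,350.00 × [1 − (1+0.053)^−4] / 0.053 = 15317.99657
Perpetuity value at year 4: £20,000.00 / 0.053 = 377358.49057
PV of perpetuity: 377358.49057 / (1+0.053)^4 = 306930.92012
Total PV = 15317.99657 + 306930.92012 = 322248.91669

£322248.92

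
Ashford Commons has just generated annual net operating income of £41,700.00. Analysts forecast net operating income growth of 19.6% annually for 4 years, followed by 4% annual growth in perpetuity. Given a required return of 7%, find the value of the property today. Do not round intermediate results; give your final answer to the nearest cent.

D_1 = 49873.20000
D_2 = 59648.34720
D_3 = 71339.42325
D_4 = 85321.95021
Terminal value at year 4: TV = D_4×(1+g_2)/(r−g_2) = 88734.82822/0.03 = 2957827.60723
P_0 = D_1/(1+r)^1 + D_2/(1+r)^2 + D_3/(1+r)^3 + D_4/(1+r)^4 + TV/(1+r)^4
    = 46610.46729 + 52099.17652 + 58234.21974 + 65091.70730 + 2256512.51961 = 2478548.09046

£2478548.09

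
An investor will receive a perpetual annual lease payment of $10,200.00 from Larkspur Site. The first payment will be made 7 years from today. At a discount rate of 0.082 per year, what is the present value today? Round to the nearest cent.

Value at end of year 6: C / r = $10,200.00 / 0.082 = $124,390.2439
Discount to today: PV = $124,390.2439 / (1 + 0.082)^6 = $124,390.2439 / 1.604588 = $77,521.60

$77521.60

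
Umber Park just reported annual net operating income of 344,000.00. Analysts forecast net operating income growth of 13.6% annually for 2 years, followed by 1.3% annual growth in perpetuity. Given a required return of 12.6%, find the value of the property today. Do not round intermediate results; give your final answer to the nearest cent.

D_1 = 390784.00000
D_2 = 443930.62400
Terminal value at year 2: TV = D_2×(1+g_2)/(r−g_2) = 449701.72211/0.113 = 3979661.25763
P_0 = D_1/(1+r)^1 + D_2/(1+r)^2 + TV/(1+r)^2
    = 347055.06217 + 350137.25632 + 3138841.06776 = 3836033.38625

3836033.39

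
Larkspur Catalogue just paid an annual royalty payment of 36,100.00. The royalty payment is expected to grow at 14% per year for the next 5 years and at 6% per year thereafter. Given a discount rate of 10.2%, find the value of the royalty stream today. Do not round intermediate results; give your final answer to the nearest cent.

1279447.58

D_1 = 41154.00000
D_2 = 46915.56000
D_3 = 53483.73840
D_4 = 60971.46178
D_5 = 69507.46642
Terminal value at year 5: TV = D_5×(1+g_2)/(r−g_2) = 73677.91441/0.042 = 1754236.05738
P_0 = D_1/(1+r)^1 + D_2/(1+r)^2 + D_3/(1+r)^3 + D_4/(1+r)^4 + D_5/(1+r)^5 + TV/(1+r)^5
    = 37344.82759 + 38632.58026 + 39964.73820 + 41342.83262 + 42768.44754 + 1079394.15221 = 1279447.57842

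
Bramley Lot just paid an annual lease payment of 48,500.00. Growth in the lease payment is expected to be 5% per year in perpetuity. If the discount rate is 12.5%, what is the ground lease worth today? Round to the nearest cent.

D₁ = D₀ × (1 + g) = 48,500.00 × 1.05 = 50,925.0000
Growing perpetuity: P = D₁ / (r − g) = 50,925.0000 / (0.125 − 0.05) = 679,000.00

679000.00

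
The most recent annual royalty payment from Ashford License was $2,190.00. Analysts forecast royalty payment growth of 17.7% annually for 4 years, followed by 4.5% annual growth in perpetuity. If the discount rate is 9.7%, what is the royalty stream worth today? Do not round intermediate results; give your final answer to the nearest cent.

D_1 = 2577.63000
D_2 = 3033.87051
D_3 = 3570.86559
D_4 = 4202.90880
Terminal value at year 4: TV = D_4×(1+g_2)/(r−g_2) = 4392.03970/0.052 = 84462.30184
P_0 = D_1/(1+r)^1 + D_2/(1+r)^2 + D_3/(1+r)^3 + D_4/(1+r)^4 + TV/(1+r)^4
    = 2349.70830 + 2521.06350 + 2704.91499 + 2902.17406 + 58322.53639 = 68800.39723

$68800.40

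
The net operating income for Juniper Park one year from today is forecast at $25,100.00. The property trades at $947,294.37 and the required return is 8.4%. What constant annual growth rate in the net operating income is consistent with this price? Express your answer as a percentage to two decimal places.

P = D₁/(r−g) ⇒ g = r − D₁/P = 0.084 − $25,100.00/$947,294.37 = 0.057503

5.75%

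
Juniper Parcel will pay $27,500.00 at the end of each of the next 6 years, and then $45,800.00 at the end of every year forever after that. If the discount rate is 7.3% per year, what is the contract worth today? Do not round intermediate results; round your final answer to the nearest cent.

PV of 6-year annuity: $27,500.00 × [1 − (1+0.073)^−6] / 0.073 = 129874.62260
Perpetuity value at year 6: $45,800.00 / 0.073 = 627397.26027
PV of perpetuity: 627397.26027 / (1+0.073)^6 = 411096.97972
Total PV = 129874.62260 + 411096.97972 = 540971.60233

$540971.60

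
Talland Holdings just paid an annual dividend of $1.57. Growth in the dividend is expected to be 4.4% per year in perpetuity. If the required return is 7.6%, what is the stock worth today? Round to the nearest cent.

D₁ = D₀ × (1 + g) = $1.57 × 1.044 = $1.6391
Growing perpetuity: P = D₁ / (r − g) = $1.6391 / (0.076 − 0.044) = $51.22

$51.22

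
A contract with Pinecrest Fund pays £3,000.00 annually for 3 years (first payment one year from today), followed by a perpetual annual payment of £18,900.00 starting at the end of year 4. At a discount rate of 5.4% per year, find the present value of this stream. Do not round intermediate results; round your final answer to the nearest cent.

PV of 3-year annuity: £3,000.00 × [1 − (1+0.054)^−3] / 0.054 = 8108.89375
Perpetuity value at year 3: £18,900.00 / 0.054 = 350000.00000
PV of perpetuity: 350000.00000 / (1+0.054)^3 = 298913.96937
Total PV = 8108.89375 + 298913.96937 = 307022.86312

£307022.86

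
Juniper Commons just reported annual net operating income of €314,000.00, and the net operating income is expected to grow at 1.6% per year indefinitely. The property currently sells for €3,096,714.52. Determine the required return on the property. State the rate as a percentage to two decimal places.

D₁ = €314,000.00 × 1.016 = €319,024.0000
P = D₁/(r − g) ⇒ r = D₁/P + g = €319,024.0000/€3,096,714.52 + 0.016 = 0.103020 + 0.016 = 0.119020

11.90%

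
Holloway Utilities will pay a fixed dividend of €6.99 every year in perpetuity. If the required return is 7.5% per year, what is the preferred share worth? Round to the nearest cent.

€93.20

Level perpetuity: PV = C / r = €6.99 / 0.075 = €93.20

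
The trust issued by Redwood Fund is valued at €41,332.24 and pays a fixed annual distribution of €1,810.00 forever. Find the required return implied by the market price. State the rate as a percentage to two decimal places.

4.38%

P = C/r ⇒ r = C/P = €1,810.00/€41,332.24 = 0.043791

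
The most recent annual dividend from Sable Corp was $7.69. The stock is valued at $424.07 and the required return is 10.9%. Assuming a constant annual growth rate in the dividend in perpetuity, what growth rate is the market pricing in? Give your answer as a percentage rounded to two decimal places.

8.92%

P = D₀(1+g)/(r−g) ⇒ P(r−g) = D₀(1+g) ⇒ g(P+D₀) = P·r − D₀
g = (P·r − D₀)/(P + D₀) = ($424.07×0.109 − $7.69) / ($424.07 + $7.69) = 0.089248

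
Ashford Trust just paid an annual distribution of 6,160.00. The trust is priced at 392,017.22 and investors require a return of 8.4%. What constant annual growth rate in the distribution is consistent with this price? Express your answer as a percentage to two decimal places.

6.72%

P = D₀(1+g)/(r−g) ⇒ P(r−g) = D₀(1+g) ⇒ g(P+D₀) = P·r − D₀
g = (P·r − D₀)/(P + D₀) = (392,017.22×0.084 − 6,160.00) / (392,017.22 + 6,160.00) = 0.067230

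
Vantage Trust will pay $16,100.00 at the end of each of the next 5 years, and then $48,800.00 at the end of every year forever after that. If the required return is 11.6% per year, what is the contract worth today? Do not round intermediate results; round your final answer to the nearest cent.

$301635.99

PV of 5-year annuity: $16,100.00 × [1 − (1+0.116)^−5] / 0.116 = 58616.63667
Perpetuity value at year 5: $48,800.00 / 0.116 = 420689.65517
PV of perpetuity: 420689.65517 / (1+0.116)^5 = 243019.35271
Total PV = 58616.63667 + 243019.35271 = 301635.98938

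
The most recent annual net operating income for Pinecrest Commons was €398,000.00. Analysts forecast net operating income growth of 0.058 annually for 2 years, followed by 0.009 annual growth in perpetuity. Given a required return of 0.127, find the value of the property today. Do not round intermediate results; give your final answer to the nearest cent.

€3723661.02

D_1 = 421084.00000
D_2 = 445506.87200
Terminal value at year 2: TV = D_2×(1+g_2)/(r−g_2) = 449516.43385/0.118 = 3809461.30380
P_0 = D_1/(1+r)^1 + D_2/(1+r)^2 + TV/(1+r)^2
    = 373632.65306 + 350757.18451 + 2999271.17938 = 3723661.01695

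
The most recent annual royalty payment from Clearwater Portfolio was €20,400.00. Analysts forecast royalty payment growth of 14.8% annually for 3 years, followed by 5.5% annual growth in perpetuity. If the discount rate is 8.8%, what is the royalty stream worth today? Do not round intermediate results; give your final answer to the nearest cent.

€834340.75

D_1 = 23419.20000
D_2 = 26885.24160
D_3 = 30864.25736
Terminal value at year 3: TV = D_3×(1+g_2)/(r−g_2) = 32561.79151/0.033 = 986720.95489
P_0 = D_1/(1+r)^1 + D_2/(1+r)^2 + D_3/(1+r)^3 + TV/(1+r)^3
    = 21525.00000 + 22712.04044 + 23964.54267 + 766139.16722 = 834340.75033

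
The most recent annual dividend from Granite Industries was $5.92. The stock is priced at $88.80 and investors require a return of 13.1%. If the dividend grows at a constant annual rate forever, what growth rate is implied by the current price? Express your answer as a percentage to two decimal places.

6.03%

P = D₀(1+g)/(r−g) ⇒ P(r−g) = D₀(1+g) ⇒ g(P+D₀) = P·r − D₀
g = (P·r − D₀)/(P + D₀) = ($88.80×0.131 − $5.92) / ($88.80 + $5.92) = 0.060312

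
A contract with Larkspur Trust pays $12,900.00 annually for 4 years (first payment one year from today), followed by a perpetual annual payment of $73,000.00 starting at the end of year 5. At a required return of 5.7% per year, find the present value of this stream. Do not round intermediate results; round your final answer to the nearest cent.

PV of 4-year annuity: $12,900.00 × [1 − (1+0.057)^−4] / 0.057 = 45008.65025
Perpetuity value at year 4: $73,000.00 / 0.057 = 1280701.75439
PV of perpetuity: 1280701.75439 / (1+0.057)^4 = 1026001.64059
Total PV = 45008.65025 + 1026001.64059 = 1071010.29083

$1071010.29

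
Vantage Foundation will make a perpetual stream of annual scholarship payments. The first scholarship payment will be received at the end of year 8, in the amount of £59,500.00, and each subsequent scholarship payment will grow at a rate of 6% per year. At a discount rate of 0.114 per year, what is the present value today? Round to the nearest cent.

£517519.68

Value at end of year 7: C₁ / (r − g) = £59,500.00 / (0.114 − 0.06) = £1,101,851.8519
Discount to today: PV = £1,101,851.8519 / (1 + 0.114)^7 = £1,101,851.8519 / 2.129101 = £517,519.68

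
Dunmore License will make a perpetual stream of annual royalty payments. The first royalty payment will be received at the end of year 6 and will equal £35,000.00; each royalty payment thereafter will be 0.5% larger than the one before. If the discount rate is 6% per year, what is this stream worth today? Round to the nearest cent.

Value at end of year 5: C₁ / (r − g) = £35,000.00 / (0.06 − 0.005) = £636,363.6364
Discount to today: PV = £636,363.6364 / (1 + 0.06)^5 = £636,363.6364 / 1.338226 = £475,527.93

£475527.93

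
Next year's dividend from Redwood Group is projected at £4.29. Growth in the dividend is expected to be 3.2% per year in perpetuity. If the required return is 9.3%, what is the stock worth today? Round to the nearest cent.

Growing perpetuity: P = D₁ / (r − g) = £4.2900 / (0.093 − 0.032) = £70.33

£70.33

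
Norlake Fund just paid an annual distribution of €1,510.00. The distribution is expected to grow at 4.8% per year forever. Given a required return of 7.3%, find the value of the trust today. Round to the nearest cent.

D₁ = D₀ × (1 + g) = €1,510.00 × 1.048 = €1,582.4800
Growing perpetuity: P = D₁ / (r − g) = €1,582.4800 / (0.073 − 0.048) = €63,299.20

€63299.20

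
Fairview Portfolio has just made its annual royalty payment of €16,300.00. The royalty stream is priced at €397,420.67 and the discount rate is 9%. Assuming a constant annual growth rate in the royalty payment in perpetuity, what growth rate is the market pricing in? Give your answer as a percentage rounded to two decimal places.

P = D₀(1+g)/(r−g) ⇒ P(r−g) = D₀(1+g) ⇒ g(P+D₀) = P·r − D₀
g = (P·r − D₀)/(P + D₀) = (€397,420.67×0.09 − €16,300.00) / (€397,420.67 + €16,300.00) = 0.047056

4.71%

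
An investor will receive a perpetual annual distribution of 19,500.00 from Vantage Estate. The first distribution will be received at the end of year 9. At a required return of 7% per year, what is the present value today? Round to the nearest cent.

162131.11

Value at end of year 8: C / r = 19,500.00 / 0.07 = 278,571.4286
Discount to today: PV = 278,571.4286 / (1 + 0.07)^8 = 278,571.4286 / 1.718186 = 162,131.11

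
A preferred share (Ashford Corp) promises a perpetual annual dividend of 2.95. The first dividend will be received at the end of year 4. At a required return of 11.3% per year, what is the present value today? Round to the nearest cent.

18.93

Value at end of year 3: C / r = 2.95 / 0.113 = 26.1062
Discount to today: PV = 26.1062 / (1 + 0.113)^3 = 26.1062 / 1.378750 = 18.93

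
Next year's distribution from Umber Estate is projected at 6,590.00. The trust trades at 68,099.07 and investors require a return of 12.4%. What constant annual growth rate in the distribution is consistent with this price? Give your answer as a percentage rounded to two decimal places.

2.72%

P = D₁/(r−g) ⇒ g = r − D₁/P = 0.124 − 6,590.00/68,099.07 = 0.027229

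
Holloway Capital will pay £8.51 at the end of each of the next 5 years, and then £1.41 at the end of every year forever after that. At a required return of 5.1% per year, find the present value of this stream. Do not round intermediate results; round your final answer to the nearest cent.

PV of 5-year annuity: £8.51 × [1 − (1+0.051)^−5] / 0.051 = 36.74222
Perpetuity value at year 5: £1.41 / 0.051 = 27.64706
PV of perpetuity: 27.64706 / (1+0.051)^5 = 21.55933
Total PV = 36.74222 + 21.55933 = 58.30156

£58.30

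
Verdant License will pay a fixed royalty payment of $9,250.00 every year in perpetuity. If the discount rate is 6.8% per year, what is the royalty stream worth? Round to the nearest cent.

$136029.41

Level perpetuity: PV = C / r = $9,250.00 / 0.068 = $136,029.41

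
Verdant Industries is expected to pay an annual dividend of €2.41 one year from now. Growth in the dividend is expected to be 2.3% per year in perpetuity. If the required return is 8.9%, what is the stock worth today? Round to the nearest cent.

Growing perpetuity: P = D₁ / (r − g) = €2.4100 / (0.089 − 0.023) = €36.52

€36.52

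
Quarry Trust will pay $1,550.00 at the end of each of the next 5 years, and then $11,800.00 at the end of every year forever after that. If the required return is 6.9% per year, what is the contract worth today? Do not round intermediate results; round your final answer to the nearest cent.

PV of 5-year annuity: $1,550.00 × [1 − (1+0.069)^−5] / 0.069 = 6372.35883
Perpetuity value at year 5: $11,800.00 / 0.069 = 171014.49275
PV of perpetuity: 171014.49275 / (1+0.069)^5 = 122502.34169
Total PV = 6372.35883 + 122502.34169 = 128874.70052

$128874.70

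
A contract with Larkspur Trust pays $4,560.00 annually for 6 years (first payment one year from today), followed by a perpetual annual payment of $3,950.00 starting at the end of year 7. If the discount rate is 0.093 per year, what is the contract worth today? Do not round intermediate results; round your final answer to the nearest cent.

PV of 6-year annuity: $4,560.00 × [1 − (1+0.093)^−6] / 0.093 = 20274.10954
Perpetuity value at year 6: $3,950.00 / 0.093 = 42473.11828
PV of perpetuity: 42473.11828 / (1+0.093)^6 = 24911.11550
Total PV = 20274.10954 + 24911.11550 = 45185.22504

$45185.23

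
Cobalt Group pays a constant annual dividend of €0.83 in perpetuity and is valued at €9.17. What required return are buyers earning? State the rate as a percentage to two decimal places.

P = C/r ⇒ r = C/P = €0.83/€9.17 = 0.090513

9.05%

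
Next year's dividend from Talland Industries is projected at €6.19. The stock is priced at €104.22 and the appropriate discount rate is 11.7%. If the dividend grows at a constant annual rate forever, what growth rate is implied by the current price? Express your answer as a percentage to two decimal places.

5.76%

P = D₁/(r−g) ⇒ g = r − D₁/P = 0.117 − €6.19/€104.22 = 0.057606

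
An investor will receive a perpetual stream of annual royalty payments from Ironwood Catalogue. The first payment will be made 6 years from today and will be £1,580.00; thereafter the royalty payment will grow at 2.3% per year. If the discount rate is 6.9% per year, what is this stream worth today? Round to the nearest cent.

£24604.28

Value at end of year 5: C₁ / (r − g) = £1,580.00 / (0.069 − 0.023) = £34,347.8261
Discount to today: PV = £34,347.8261 / (1 + 0.069)^5 = £34,347.8261 / 1.396010 = £24,604.28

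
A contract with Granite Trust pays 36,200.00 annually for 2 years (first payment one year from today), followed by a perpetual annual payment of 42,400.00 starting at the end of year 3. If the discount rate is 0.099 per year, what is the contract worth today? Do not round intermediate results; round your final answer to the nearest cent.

PV of 2-year annuity: 36,200.00 × [1 − (1+0.099)^−2] / 0.099 = 62910.86032
Perpetuity value at year 2: 42,400.00 / 0.099 = 428282.82828
PV of perpetuity: 428282.82828 / (1+0.099)^2 = 354597.17974
Total PV = 62910.86032 + 354597.17974 = 417508.04005

417508.04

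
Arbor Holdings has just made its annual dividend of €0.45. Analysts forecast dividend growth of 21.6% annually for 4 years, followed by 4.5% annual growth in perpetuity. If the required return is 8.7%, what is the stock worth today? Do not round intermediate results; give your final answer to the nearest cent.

€19.94

D_1 = 0.54720
D_2 = 0.66540
D_3 = 0.80912
D_4 = 0.98389
Terminal value at year 4: TV = D_4×(1+g_2)/(r−g_2) = 1.02817/0.042 = 24.48014
P_0 = D_1/(1+r)^1 + D_2/(1+r)^2 + D_3/(1+r)^3 + D_4/(1+r)^4 + TV/(1+r)^4
    = 0.50340 + 0.56315 + 0.62998 + 0.70474 + 17.53459 = 19.93586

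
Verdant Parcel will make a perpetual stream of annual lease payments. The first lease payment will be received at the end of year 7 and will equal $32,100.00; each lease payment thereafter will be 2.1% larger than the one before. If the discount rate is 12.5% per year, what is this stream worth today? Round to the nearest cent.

$152249.74

Value at end of year 6: C₁ / (r − g) = $32,100.00 / (0.125 − 0.021) = $308,653.8462
Discount to today: PV = $308,653.8462 / (1 + 0.125)^6 = $308,653.8462 / 2.027287 = $152,249.74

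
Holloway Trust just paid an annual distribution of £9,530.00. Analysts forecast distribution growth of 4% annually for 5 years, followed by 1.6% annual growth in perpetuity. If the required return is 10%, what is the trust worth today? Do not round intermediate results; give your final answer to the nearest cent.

£127475.54

D_1 = 9911.20000
D_2 = 10307.64800
D_3 = 10719.95392
D_4 = 11148.75208
D_5 = 11594.70216
Terminal value at year 5: TV = D_5×(1+g_2)/(r−g_2) = 11780.21739/0.084 = 140240.68327
P_0 = D_1/(1+r)^1 + D_2/(1+r)^2 + D_3/(1+r)^3 + D_4/(1+r)^4 + D_5/(1+r)^5 + TV/(1+r)^5
    = 9010.18182 + 8518.71736 + 8054.06005 + 7614.74768 + 7199.39781 + 87078.43060 = 127475.53530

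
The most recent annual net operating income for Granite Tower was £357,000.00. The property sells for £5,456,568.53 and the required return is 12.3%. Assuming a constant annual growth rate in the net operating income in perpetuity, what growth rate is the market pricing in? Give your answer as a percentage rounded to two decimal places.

5.40%

P = D₀(1+g)/(r−g) ⇒ P(r−g) = D₀(1+g) ⇒ g(P+D₀) = P·r − D₀
g = (P·r − D₀)/(P + D₀) = (£5,456,568.53×0.123 − £357,000.00) / (£5,456,568.53 + £357,000.00) = 0.054039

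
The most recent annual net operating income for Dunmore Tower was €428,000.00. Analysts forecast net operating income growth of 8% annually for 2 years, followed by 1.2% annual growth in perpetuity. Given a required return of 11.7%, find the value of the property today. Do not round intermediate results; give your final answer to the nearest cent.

€4670285.20

D_1 = 462240.00000
D_2 = 499219.20000
Terminal value at year 2: TV = D_2×(1+g_2)/(r−g_2) = 505209.83040/0.105 = 4811522.19429
P_0 = D_1/(1+r)^1 + D_2/(1+r)^2 + TV/(1+r)^2
    = 413822.73948 + 400115.09278 + 3856347.37045 = 4670285.20271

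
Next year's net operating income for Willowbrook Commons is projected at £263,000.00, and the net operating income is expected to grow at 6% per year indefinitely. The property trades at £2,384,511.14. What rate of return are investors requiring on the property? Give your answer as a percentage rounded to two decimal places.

P = D₁/(r − g) ⇒ r = D₁/P + g = £263,000.0000/£2,384,511.14 + 0.06 = 0.110295 + 0.06 = 0.170295

17.03%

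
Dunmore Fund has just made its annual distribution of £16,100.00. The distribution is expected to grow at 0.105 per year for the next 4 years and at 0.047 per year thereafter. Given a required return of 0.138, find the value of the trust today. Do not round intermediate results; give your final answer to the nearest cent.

£224533.48

D_1 = 17790.50000
D_2 = 19658.50250
D_3 = 21722.64526
D_4 = 24003.52302
Terminal value at year 4: TV = D_4×(1+g_2)/(r−g_2) = 25131.68860/0.091 = 276172.40216
P_0 = D_1/(1+r)^1 + D_2/(1+r)^2 + D_3/(1+r)^3 + D_4/(1+r)^4 + TV/(1+r)^4
    = 15633.12830 + 15179.79505 + 14739.60767 + 14312.18495 + 164668.76534 = 224533.48131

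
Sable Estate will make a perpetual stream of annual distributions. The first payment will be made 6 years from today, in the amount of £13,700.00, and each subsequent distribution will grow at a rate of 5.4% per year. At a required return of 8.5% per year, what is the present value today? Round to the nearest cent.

£293907.17

Value at end of year 5: C₁ / (r − g) = £13,700.00 / (0.085 − 0.054) = £441,935.4839
Discount to today: PV = £441,935.4839 / (1 + 0.085)^5 = £441,935.4839 / 1.503657 = £293,907.17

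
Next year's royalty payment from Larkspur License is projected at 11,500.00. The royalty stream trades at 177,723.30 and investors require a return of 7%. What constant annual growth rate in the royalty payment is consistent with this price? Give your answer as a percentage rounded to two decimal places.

P = D₁/(r−g) ⇒ g = r − D₁/P = 0.07 − 11,500.00/177,723.30 = 0.005293

0.53%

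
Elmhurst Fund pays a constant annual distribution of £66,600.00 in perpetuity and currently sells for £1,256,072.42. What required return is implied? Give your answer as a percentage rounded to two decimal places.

5.30%

P = C/r ⇒ r = C/P = £66,600.00/£1,256,072.42 = 0.053022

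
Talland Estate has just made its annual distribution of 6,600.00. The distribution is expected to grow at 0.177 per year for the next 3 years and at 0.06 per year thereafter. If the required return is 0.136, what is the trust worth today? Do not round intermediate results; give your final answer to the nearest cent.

D_1 = 7768.20000
D_2 = 9143.17140
D_3 = 10761.51274
Terminal value at year 3: TV = D_3×(1+g_2)/(r−g_2) = 11407.20350/0.076 = 150094.78292
P_0 = D_1/(1+r)^1 + D_2/(1+r)^2 + D_3/(1+r)^3 + TV/(1+r)^3
    = 6838.20423 + 7085.00561 + 7340.71444 + 102383.64876 = 123647.57304

123647.57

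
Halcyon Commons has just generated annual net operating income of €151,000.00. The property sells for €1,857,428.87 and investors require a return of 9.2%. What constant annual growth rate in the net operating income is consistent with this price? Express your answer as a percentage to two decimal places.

P = D₀(1+g)/(r−g) ⇒ P(r−g) = D₀(1+g) ⇒ g(P+D₀) = P·r − D₀
g = (P·r − D₀)/(P + D₀) = (€1,857,428.87×0.092 − €151,000.00) / (€1,857,428.87 + €151,000.00) = 0.009900

0.99%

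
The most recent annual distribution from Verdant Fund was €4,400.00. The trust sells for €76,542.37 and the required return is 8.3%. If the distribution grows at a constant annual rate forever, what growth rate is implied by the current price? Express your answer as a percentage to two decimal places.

P = D₀(1+g)/(r−g) ⇒ P(r−g) = D₀(1+g) ⇒ g(P+D₀) = P·r − D₀
g = (P·r − D₀)/(P + D₀) = (€76,542.37×0.083 − €4,400.00) / (€76,542.37 + €4,400.00) = 0.024128

2.41%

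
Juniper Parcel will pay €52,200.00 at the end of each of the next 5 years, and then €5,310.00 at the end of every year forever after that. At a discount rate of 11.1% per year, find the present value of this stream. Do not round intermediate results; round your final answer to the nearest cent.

€220703.38

PV of 5-year annuity: €52,200.00 × [1 − (1+0.111)^−5] / 0.111 = 192441.49177
Perpetuity value at year 5: €5,310.00 / 0.111 = 47837.83784
PV of perpetuity: 47837.83784 / (1+0.111)^5 = 28261.89299
Total PV = 192441.49177 + 28261.89299 = 220703.38475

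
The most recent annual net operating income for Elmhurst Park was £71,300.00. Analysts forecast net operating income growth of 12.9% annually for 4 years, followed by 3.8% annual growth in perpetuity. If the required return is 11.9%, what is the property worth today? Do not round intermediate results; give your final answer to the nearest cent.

D_1 = 80497.70000
D_2 = 90881.90330
D_3 = 102605.66883
D_4 = 115841.80010
Terminal value at year 4: TV = D_4×(1+g_2)/(r−g_2) = 120243.78851/0.081 = 1484491.21615
P_0 = D_1/(1+r)^1 + D_2/(1+r)^2 + D_3/(1+r)^3 + D_4/(1+r)^4 + TV/(1+r)^4
    = 71937.17605 + 72580.04626 + 73228.66150 + 73883.07314 + 946797.90017 = 1238426.85712

£1238426.86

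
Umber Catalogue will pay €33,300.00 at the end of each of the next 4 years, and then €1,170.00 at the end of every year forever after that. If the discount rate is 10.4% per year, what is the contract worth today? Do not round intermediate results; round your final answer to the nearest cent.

PV of 4-year annuity: €33,300.00 × [1 − (1+0.104)^−4] / 0.104 = 104648.97149
Perpetuity value at year 4: €1,170.00 / 0.104 = 11250.00000
PV of perpetuity: 11250.00000 / (1+0.104)^4 = 7573.14425
Total PV = 104648.97149 + 7573.14425 = 112222.11573

€112222.12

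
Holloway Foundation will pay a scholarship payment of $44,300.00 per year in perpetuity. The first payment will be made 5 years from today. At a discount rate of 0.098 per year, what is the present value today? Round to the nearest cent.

$311005.66

Value at end of year 4: C / r = $44,300.00 / 0.098 = $452,040.8163
Discount to today: PV = $452,040.8163 / (1 + 0.098)^4 = $452,040.8163 / 1.453481 = $311,005.66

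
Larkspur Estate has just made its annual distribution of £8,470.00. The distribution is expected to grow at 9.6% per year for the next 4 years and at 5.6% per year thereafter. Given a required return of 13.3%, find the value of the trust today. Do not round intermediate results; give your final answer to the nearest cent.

D_1 = 9283.12000
D_2 = 10174.29952
D_3 = 11151.03227
D_4 = 12221.53137
Terminal value at year 4: TV = D_4×(1+g_2)/(r−g_2) = 12905.93713/0.077 = 167609.57310
P_0 = D_1/(1+r)^1 + D_2/(1+r)^2 + D_3/(1+r)^3 + D_4/(1+r)^4 + TV/(1+r)^4
    = 8193.39806 + 7925.82901 + 7666.99788 + 7416.61931 + 101713.63623 = 132916.48049

£132916.48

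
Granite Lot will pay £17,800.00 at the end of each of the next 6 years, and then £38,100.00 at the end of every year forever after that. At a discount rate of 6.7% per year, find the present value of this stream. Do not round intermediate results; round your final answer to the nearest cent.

PV of 6-year annuity: £17,800.00 × [1 − (1+0.067)^−6] / 0.067 = 85635.92047
Perpetuity value at year 6: £38,100.00 / 0.067 = 568656.71642
PV of perpetuity: 568656.71642 / (1+0.067)^6 = 385357.35855
Total PV = 85635.92047 + 385357.35855 = 470993.27903

£470993.28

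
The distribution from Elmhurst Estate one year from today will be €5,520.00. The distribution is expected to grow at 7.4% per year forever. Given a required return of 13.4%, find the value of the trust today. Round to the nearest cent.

Growing perpetuity: P = D₁ / (r − g) = €5,520.0000 / (0.134 − 0.074) = €92,000.00

€92000.00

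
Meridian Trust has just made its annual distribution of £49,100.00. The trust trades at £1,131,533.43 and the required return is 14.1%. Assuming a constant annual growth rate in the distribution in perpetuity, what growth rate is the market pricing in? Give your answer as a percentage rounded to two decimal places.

P = D₀(1+g)/(r−g) ⇒ P(r−g) = D₀(1+g) ⇒ g(P+D₀) = P·r − D₀
g = (P·r − D₀)/(P + D₀) = (£1,131,533.43×0.141 − £49,100.00) / (£1,131,533.43 + £49,100.00) = 0.093548

9.35%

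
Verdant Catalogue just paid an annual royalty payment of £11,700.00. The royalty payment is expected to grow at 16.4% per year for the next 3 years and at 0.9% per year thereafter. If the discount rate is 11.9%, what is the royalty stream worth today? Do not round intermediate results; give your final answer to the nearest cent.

D_1 = 13618.80000
D_2 = 15852.28320
D_3 = 18452.05764
Terminal value at year 3: TV = D_3×(1+g_2)/(r−g_2) = 18618.12616/0.11 = 169255.69240
P_0 = D_1/(1+r)^1 + D_2/(1+r)^2 + D_3/(1+r)^3 + TV/(1+r)^3
    = 12170.50938 + 12659.94006 + 13169.05293 + 120796.13093 = 158795.63330

£158795.63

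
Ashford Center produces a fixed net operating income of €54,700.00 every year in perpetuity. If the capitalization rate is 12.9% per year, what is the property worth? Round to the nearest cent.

Level perpetuity: PV = C / r = €54,700.00 / 0.129 = €424,031.01

€424031.01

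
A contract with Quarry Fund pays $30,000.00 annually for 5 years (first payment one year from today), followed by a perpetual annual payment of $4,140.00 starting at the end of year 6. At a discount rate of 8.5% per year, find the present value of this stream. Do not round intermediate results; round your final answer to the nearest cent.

$150610.89

PV of 5-year annuity: $30,000.00 × [1 − (1+0.085)^−5] / 0.085 = 118219.26237
Perpetuity value at year 5: $4,140.00 / 0.085 = 48705.88235
PV of perpetuity: 48705.88235 / (1+0.085)^5 = 32391.62415
Total PV = 118219.26237 + 32391.62415 = 150610.88651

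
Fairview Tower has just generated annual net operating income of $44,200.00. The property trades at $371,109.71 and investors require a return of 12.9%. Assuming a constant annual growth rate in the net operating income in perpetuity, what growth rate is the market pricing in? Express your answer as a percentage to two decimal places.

P = D₀(1+g)/(r−g) ⇒ P(r−g) = D₀(1+g) ⇒ g(P+D₀) = P·r − D₀
g = (P·r − D₀)/(P + D₀) = ($371,109.71×0.129 − $44,200.00) / ($371,109.71 + $44,200.00) = 0.008844

0.88%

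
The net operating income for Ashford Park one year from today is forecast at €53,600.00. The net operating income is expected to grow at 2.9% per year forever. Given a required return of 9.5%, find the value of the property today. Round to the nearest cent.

Growing perpetuity: P = D₁ / (r − g) = €53,600.0000 / (0.095 − 0.029) = €812,121.21

€812121.21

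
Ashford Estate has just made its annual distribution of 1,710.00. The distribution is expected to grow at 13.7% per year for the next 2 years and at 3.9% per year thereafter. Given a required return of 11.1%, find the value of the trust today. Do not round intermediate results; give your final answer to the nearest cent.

D_1 = 1944.27000
D_2 = 2210.63499
Terminal value at year 2: TV = D_2×(1+g_2)/(r−g_2) = 2296.84975/0.072 = 31900.69104
P_0 = D_1/(1+r)^1 + D_2/(1+r)^2 + TV/(1+r)^2
    = 1750.01800 + 1790.97252 + 25844.72843 = 29385.71895

29385.72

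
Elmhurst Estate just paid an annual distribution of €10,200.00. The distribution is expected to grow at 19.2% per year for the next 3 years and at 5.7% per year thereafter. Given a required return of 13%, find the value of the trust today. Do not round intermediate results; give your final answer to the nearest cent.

D_1 = 12158.40000
D_2 = 14492.81280
D_3 = 17275.43286
Terminal value at year 3: TV = D_3×(1+g_2)/(r−g_2) = 18260.13253/0.073 = 250138.80179
P_0 = D_1/(1+r)^1 + D_2/(1+r)^2 + D_3/(1+r)^3 + TV/(1+r)^3
    = 10759.64602 + 11349.99828 + 11972.74155 + 173358.73717 = 207441.12301

€207441.12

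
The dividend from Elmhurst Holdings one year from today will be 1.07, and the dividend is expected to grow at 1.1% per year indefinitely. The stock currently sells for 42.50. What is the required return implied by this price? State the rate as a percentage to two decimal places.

3.62%

P = D₁/(r − g) ⇒ r = D₁/P + g = 1.0700/42.50 + 0.011 = 0.025176 + 0.011 = 0.036176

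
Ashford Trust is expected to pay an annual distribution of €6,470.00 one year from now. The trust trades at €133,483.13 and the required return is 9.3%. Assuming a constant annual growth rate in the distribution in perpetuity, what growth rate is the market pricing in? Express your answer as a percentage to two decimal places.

P = D₁/(r−g) ⇒ g = r − D₁/P = 0.093 − €6,470.00/€133,483.13 = 0.044529

4.45%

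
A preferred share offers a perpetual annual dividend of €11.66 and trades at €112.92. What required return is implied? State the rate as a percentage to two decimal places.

10.33%

P = C/r ⇒ r = C/P = €11.66/€112.92 = 0.103259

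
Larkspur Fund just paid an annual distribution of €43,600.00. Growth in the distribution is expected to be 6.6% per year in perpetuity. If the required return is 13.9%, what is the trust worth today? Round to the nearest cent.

D₁ = D₀ × (1 + g) = €43,600.00 × 1.066 = €46,477.6000
Growing perpetuity: P = D₁ / (r − g) = €46,477.6000 / (0.139 − 0.066) = €636,679.45

€636679.45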